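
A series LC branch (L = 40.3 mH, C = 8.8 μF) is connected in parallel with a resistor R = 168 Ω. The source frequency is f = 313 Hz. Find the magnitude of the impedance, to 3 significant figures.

ω = 2πf = 1967 rad/s
X_L = ωL = 79.3 Ω
X_C = 1/(ωC) = 57.8 Ω
Branch 1: Z₁ = R = 168 Ω
Branch 2 (series LC): Z₂ = j(X_L − X_C) = j21.5 Ω
Parallel: Z = Z₁Z₂/(Z₁+Z₂), |Z| = 21.3 Ω, ∠Z = 82.7°

21.3 Ω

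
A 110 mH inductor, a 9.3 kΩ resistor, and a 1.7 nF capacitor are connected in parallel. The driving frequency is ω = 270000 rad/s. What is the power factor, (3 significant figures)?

X_L = ωL = 29700 Ω
X_C = 1/(ωC) = 2180 Ω
Parallel: admittances add. Y = 1/R + 1/(jωL) + jωC
Y = (0.000108 + j0.000425) S
|Y| = 0.000439 S → |Z| = 1/|Y| = 2280 Ω, ∠Z = −∠Y = -75.8°
cos φ = cos(-75.8°) = 0.245

0.245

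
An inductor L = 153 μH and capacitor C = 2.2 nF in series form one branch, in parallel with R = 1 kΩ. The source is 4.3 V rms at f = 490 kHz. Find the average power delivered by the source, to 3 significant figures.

18.5 mW

ω = 2πf = 3.079e+06 rad/s
X_L = ωL = 471 Ω
X_C = 1/(ωC) = 148 Ω
Branch 1: Z₁ = R = 1000 Ω
Branch 2 (series LC): Z₂ = j(X_L − X_C) = j323 Ω
Parallel: Z = Z₁Z₂/(Z₁+Z₂), |Z| = 308 Ω, ∠Z = 72.1°
I = V/|Z| = 14.0 mA
P = VI cos φ = 4.3 × 0.0140 × cos(72.1°) = 18.5 mW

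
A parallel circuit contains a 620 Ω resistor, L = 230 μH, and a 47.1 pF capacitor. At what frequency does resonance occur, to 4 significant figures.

1.529 MHz

ω₀ = 1/√(LC) = 1/√(0.00023 × 4.71e-11) = 9.608e+06 rad/s
f₀ = ω₀/(2π) = 1.529 MHz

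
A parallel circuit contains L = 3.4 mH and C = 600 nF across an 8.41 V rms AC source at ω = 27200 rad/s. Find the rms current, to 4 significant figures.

46.31 mA

X_L = ωL = 92.48 Ω
X_C = 1/(ωC) = 61.27 Ω
Parallel: admittances add. Y = 1/(jωL) + jωC
Y = (0 + j0.005507) S
|Y| = 0.005507 S → |Z| = 1/|Y| = 181.6 Ω, ∠Z = −∠Y = -90.00°
I = V/|Z| = 8.41/181.6 = 46.31 mA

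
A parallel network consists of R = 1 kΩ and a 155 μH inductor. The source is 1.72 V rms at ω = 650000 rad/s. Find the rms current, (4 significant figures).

X_L = ωL = 100.8 Ω
Parallel: admittances add. Y = 1/R + 1/(jωL)
Y = (0.001000 − j0.009926) S
|Y| = 0.009976 S → |Z| = 1/|Y| = 100.2 Ω, ∠Z = −∠Y = 84.25°
I = V/|Z| = 1.72/100.2 = 17.16 mA

17.16 mA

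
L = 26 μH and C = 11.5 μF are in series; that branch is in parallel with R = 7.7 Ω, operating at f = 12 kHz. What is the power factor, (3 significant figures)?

ω = 2πf = 75400 rad/s
X_L = ωL = 1.96 Ω
X_C = 1/(ωC) = 1.15 Ω
Branch 1: Z₁ = R = 7.70 Ω
Branch 2 (series LC): Z₂ = j(X_L − X_C) = j0.807 Ω
Parallel: Z = Z₁Z₂/(Z₁+Z₂), |Z| = 0.803 Ω, ∠Z = 84.0°
cos φ = cos(84.0°) = 0.104

0.104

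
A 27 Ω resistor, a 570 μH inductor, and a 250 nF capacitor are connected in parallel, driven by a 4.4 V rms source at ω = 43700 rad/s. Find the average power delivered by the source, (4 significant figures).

X_L = ωL = 24.91 Ω
X_C = 1/(ωC) = 91.53 Ω
Parallel: admittances add. Y = 1/R + 1/(jωL) + jωC
Y = (0.03704 − j0.02922) S
|Y| = 0.04718 S → |Z| = 1/|Y| = 21.20 Ω, ∠Z = −∠Y = 38.27°
I = V/|Z| = 207.6 mA
P = VI cos φ = 4.4 × 0.2076 × cos(38.27°) = 717.0 mW

717.0 mW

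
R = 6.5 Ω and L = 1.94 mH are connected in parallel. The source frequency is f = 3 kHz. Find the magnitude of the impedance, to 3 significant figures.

ω = 2πf = 18850 rad/s
X_L = ωL = 36.6 Ω
Parallel: admittances add. Y = 1/R + 1/(jωL)
Y = (0.154 − j0.0273) S
|Y| = 0.156 S → |Z| = 1/|Y| = 6.40 Ω, ∠Z = −∠Y = 10.1°

6.40 Ω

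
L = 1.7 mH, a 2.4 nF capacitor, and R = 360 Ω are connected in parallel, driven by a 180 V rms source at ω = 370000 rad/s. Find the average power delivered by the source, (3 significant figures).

90.0 W

X_L = ωL = 629 Ω
X_C = 1/(ωC) = 1130 Ω
Parallel: admittances add. Y = 1/R + 1/(jωL) + jωC
Y = (0.00278 − j0.000702) S
|Y| = 0.00287 S → |Z| = 1/|Y| = 349 Ω, ∠Z = −∠Y = 14.2°
I = V/|Z| = 516 mA
P = VI cos φ = 180 × 0.516 × cos(14.2°) = 90.0 W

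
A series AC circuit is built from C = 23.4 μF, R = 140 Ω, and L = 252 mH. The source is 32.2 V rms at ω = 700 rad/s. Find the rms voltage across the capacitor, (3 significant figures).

10.8 V

X_L = ωL = 176 Ω
X_C = 1/(ωC) = 61.1 Ω
Net reactance X = X_L − X_C = 115 Ω
Z = 140 + j115 Ω
|Z| = √(140² + 115²) = 181 Ω
I = V/|Z| = 178 mA
V_C = I·|Z_C| = 0.178 × 61.1 = 10.8 V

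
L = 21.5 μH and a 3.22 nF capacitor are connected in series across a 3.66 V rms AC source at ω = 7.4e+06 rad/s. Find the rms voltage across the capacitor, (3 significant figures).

1.31 V

X_L = ωL = 159 Ω
X_C = 1/(ωC) = 42.0 Ω
Net reactance X = X_L − X_C = 117 Ω
Z = j117 Ω
|Z| = √(0² + 117²) = 117 Ω
I = V/|Z| = 31.2 mA
V_C = I·|Z_C| = 0.0312 × 42.0 = 1.31 V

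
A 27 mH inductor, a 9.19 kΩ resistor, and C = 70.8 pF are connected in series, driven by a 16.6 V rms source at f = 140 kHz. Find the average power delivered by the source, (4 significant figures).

ω = 2πf = 879600 rad/s
X_L = ωL = 23750 Ω
X_C = 1/(ωC) = 16060 Ω
Net reactance X = X_L − X_C = 7694 Ω
Z = 9190 + j7694 Ω
|Z| = √(9190² + 7694²) = 11990 Ω
∠Z = arctan(7694/9190) = 39.94°
I = V/|Z| = 1.385 mA
P = VI cos φ = 16.6 × 0.001385 × cos(39.94°) = 17.63 mW

17.63 mW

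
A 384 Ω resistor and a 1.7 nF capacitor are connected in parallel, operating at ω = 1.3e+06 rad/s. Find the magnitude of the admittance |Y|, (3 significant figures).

3.42 mS

X_C = 1/(ωC) = 452 Ω
Parallel: admittances add. Y = 1/R + jωC
Y = (0.00260 + j0.00221) S
|Y| = 0.00342 S → |Z| = 1/|Y| = 293 Ω, ∠Z = −∠Y = -40.3°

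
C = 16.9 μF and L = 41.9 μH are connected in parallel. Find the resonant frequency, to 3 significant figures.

ω₀ = 1/√(LC) = 1/√(4.19e-05 × 1.69e-05) = 37580 rad/s
f₀ = ω₀/(2π) = 5.98 kHz

5.98 kHz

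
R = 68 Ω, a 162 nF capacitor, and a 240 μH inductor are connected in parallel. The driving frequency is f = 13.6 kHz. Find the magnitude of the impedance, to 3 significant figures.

26.4 Ω

ω = 2πf = 85450 rad/s
X_L = ωL = 20.5 Ω
X_C = 1/(ωC) = 72.2 Ω
Parallel: admittances add. Y = 1/R + 1/(jωL) + jωC
Y = (0.0147 − j0.0349) S
|Y| = 0.0379 S → |Z| = 1/|Y| = 26.4 Ω, ∠Z = −∠Y = 67.2°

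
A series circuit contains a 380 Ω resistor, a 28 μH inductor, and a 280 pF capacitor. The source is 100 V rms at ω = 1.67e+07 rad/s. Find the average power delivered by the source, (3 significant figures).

18.2 W

X_L = ωL = 468 Ω
X_C = 1/(ωC) = 214 Ω
Net reactance X = X_L − X_C = 254 Ω
Z = 380 + j254 Ω
|Z| = √(380² + 254²) = 457 Ω
∠Z = arctan(254/380) = 33.7°
I = V/|Z| = 219 mA
P = VI cos φ = 100 × 0.219 × cos(33.7°) = 18.2 W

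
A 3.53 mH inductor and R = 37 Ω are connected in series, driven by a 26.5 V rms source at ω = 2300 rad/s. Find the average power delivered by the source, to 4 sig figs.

X_L = ωL = 8.119 Ω
Z = 37.00 + j8.119 Ω
|Z| = √(37.00² + 8.119²) = 37.88 Ω
∠Z = arctan(8.119/37.00) = 12.38°
I = V/|Z| = 699.6 mA
P = VI cos φ = 26.5 × 0.6996 × cos(12.38°) = 18.11 W

18.11 W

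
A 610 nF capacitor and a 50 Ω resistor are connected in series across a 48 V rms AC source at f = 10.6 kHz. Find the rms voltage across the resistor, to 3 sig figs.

43.1 V

ω = 2πf = 66600 rad/s
X_C = 1/(ωC) = 24.6 Ω
Z = 50.0 − j24.6 Ω
|Z| = √(50.0² + 24.6²) = 55.7 Ω
I = V/|Z| = 861 mA
V_R = I·|Z_R| = 0.861 × 50.0 = 43.1 V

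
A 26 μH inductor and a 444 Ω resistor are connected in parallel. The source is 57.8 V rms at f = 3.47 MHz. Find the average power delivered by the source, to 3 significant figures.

7.52 W

ω = 2πf = 2.18e+07 rad/s
X_L = ωL = 567 Ω
Parallel: admittances add. Y = 1/R + 1/(jωL)
Y = (0.00225 − j0.00176) S
|Y| = 0.00286 S → |Z| = 1/|Y| = 350 Ω, ∠Z = −∠Y = 38.1°
I = V/|Z| = 165 mA
P = VI cos φ = 57.8 × 0.165 × cos(38.1°) = 7.52 W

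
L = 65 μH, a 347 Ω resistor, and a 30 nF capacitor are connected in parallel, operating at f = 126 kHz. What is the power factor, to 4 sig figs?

0.5552

ω = 2πf = 791700 rad/s
X_L = ωL = 51.46 Ω
X_C = 1/(ωC) = 42.10 Ω
Parallel: admittances add. Y = 1/R + 1/(jωL) + jωC
Y = (0.002882 + j0.004318) S
|Y| = 0.005191 S → |Z| = 1/|Y| = 192.6 Ω, ∠Z = −∠Y = -56.28°
cos φ = cos(-56.28°) = 0.5552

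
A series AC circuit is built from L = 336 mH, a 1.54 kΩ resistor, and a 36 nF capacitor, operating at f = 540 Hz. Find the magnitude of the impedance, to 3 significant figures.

ω = 2πf = 3393 rad/s
X_L = ωL = 1140 Ω
X_C = 1/(ωC) = 8190 Ω
Net reactance X = X_L − X_C = -7050 Ω
Z = 1540 − j7050 Ω
|Z| = √(1540² + 7050²) = 7210 Ω

7210 Ω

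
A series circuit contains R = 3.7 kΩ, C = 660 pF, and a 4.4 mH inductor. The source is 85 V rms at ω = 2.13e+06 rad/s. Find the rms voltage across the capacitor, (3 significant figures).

X_L = ωL = 9370 Ω
X_C = 1/(ωC) = 711 Ω
Net reactance X = X_L − X_C = 8660 Ω
Z = 3700 + j8660 Ω
|Z| = √(3700² + 8660²) = 9420 Ω
I = V/|Z| = 9.03 mA
V_C = I·|Z_C| = 0.00903 × 711 = 6.42 V

6.42 V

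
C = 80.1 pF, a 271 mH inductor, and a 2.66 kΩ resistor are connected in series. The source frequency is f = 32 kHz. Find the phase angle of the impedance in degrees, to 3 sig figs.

-70.7°

ω = 2πf = 201100 rad/s
X_L = ωL = 54500 Ω
X_C = 1/(ωC) = 62100 Ω
Net reactance X = X_L − X_C = -7600 Ω
Z = 2660 − j7600 Ω
|Z| = √(2660² + 7600²) = 8060 Ω
∠Z = arctan(-7600/2660) = -70.7°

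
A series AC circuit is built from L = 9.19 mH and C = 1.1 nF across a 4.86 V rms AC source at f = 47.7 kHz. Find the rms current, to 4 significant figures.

17.42 mA

ω = 2πf = 299700 rad/s
X_L = ωL = 2754 Ω
X_C = 1/(ωC) = 3033 Ω
Net reactance X = X_L − X_C = -278.9 Ω
Z = − j278.9 Ω
|Z| = √(0² + 278.9²) = 278.9 Ω
I = V/|Z| = 4.86/278.9 = 17.42 mA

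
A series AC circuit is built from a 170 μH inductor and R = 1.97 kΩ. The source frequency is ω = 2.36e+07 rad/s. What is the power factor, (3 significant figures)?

X_L = ωL = 4010 Ω
Z = 1970 + j4010 Ω
|Z| = √(1970² + 4010²) = 4470 Ω
∠Z = arctan(4010/1970) = 63.8°
cos φ = cos(63.8°) = 0.441

0.441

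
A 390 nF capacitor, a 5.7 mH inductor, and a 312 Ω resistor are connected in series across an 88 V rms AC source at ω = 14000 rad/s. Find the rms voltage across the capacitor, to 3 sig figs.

X_L = ωL = 79.8 Ω
X_C = 1/(ωC) = 183 Ω
Net reactance X = X_L − X_C = -103 Ω
Z = 312 − j103 Ω
|Z| = √(312² + 103²) = 329 Ω
I = V/|Z| = 268 mA
V_C = I·|Z_C| = 0.268 × 183 = 49.0 V

49.0 V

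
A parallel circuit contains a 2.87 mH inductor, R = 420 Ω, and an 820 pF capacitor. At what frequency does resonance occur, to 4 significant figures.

ω₀ = 1/√(LC) = 1/√(0.00287 × 8.2e-10) = 651900 rad/s
f₀ = ω₀/(2π) = 103.7 kHz

103.7 kHz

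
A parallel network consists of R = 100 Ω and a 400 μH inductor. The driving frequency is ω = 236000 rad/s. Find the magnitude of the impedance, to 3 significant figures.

68.6 Ω

X_L = ωL = 94.4 Ω
Parallel: admittances add. Y = 1/R + 1/(jωL)
Y = (0.0100 − j0.0106) S
|Y| = 0.0146 S → |Z| = 1/|Y| = 68.6 Ω, ∠Z = −∠Y = 46.7°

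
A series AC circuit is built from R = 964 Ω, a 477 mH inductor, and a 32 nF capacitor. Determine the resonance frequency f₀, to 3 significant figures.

ω₀ = 1/√(LC) = 1/√(0.477 × 3.2e-08) = 8094 rad/s
f₀ = ω₀/(2π) = 1.29 kHz

1.29 kHz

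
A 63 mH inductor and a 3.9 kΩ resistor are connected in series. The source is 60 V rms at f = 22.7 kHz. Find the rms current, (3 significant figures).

ω = 2πf = 142600 rad/s
X_L = ωL = 8990 Ω
Z = 3900 + j8990 Ω
|Z| = √(3900² + 8990²) = 9800 Ω
I = V/|Z| = 60/9800 = 6.13 mA

6.13 mA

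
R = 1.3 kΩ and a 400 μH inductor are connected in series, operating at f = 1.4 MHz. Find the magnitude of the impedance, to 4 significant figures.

3751 Ω

ω = 2πf = 8.796e+06 rad/s
X_L = ωL = 3519 Ω
Z = 1300 + j3519 Ω
|Z| = √(1300² + 3519²) = 3751 Ω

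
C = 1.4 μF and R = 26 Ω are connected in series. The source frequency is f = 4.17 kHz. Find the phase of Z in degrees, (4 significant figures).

-46.36°

ω = 2πf = 26200 rad/s
X_C = 1/(ωC) = 27.26 Ω
Z = 26.00 − j27.26 Ω
|Z| = √(26.00² + 27.26²) = 37.67 Ω
∠Z = arctan(-27.26/26.00) = -46.36°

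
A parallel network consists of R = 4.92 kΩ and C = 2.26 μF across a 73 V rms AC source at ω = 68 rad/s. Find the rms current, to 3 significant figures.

X_C = 1/(ωC) = 6510 Ω
Parallel: admittances add. Y = 1/R + jωC
Y = (0.000203 + j0.000154) S
|Y| = 0.000255 S → |Z| = 1/|Y| = 3920 Ω, ∠Z = −∠Y = -37.1°
I = V/|Z| = 73/3920 = 18.6 mA

18.6 mA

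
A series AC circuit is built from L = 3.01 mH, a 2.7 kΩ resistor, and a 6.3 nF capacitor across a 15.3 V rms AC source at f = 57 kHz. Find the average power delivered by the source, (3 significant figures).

82.2 mW

ω = 2πf = 358100 rad/s
X_L = ωL = 1080 Ω
X_C = 1/(ωC) = 443 Ω
Net reactance X = X_L − X_C = 635 Ω
Z = 2700 + j635 Ω
|Z| = √(2700² + 635²) = 2770 Ω
∠Z = arctan(635/2700) = 13.2°
I = V/|Z| = 5.52 mA
P = VI cos φ = 15.3 × 0.00552 × cos(13.2°) = 82.2 mW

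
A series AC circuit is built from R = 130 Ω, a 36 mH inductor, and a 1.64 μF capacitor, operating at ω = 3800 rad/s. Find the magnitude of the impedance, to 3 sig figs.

132 Ω

X_L = ωL = 137 Ω
X_C = 1/(ωC) = 160 Ω
Net reactance X = X_L − X_C = -23.7 Ω
Z = 130 − j23.7 Ω
|Z| = √(130² + 23.7²) = 132 Ω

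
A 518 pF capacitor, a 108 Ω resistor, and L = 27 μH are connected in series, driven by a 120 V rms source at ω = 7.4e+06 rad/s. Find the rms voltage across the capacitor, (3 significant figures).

X_L = ωL = 200 Ω
X_C = 1/(ωC) = 261 Ω
Net reactance X = X_L − X_C = -61.1 Ω
Z = 108 − j61.1 Ω
|Z| = √(108² + 61.1²) = 124 Ω
I = V/|Z| = 967 mA
V_C = I·|Z_C| = 0.967 × 261 = 252 V

252 V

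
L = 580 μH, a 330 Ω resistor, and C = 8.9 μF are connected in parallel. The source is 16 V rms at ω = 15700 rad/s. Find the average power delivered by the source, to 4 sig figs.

X_L = ωL = 9.106 Ω
X_C = 1/(ωC) = 7.157 Ω
Parallel: admittances add. Y = 1/R + 1/(jωL) + jωC
Y = (0.003030 + j0.02991) S
|Y| = 0.03007 S → |Z| = 1/|Y| = 33.26 Ω, ∠Z = −∠Y = -84.22°
I = V/|Z| = 481.0 mA
P = VI cos φ = 16 × 0.4810 × cos(-84.22°) = 775.8 mW

775.8 mW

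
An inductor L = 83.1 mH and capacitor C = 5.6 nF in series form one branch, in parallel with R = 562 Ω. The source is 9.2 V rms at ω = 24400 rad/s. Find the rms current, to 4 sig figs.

16.46 mA

X_L = ωL = 2028 Ω
X_C = 1/(ωC) = 7319 Ω
Branch 1: Z₁ = R = 562.0 Ω
Branch 2 (series LC): Z₂ = j(X_L − X_C) = −j5291 Ω
Parallel: Z = Z₁Z₂/(Z₁+Z₂), |Z| = 558.9 Ω, ∠Z = -6.063°
I = V/|Z| = 9.2/558.9 = 16.46 mA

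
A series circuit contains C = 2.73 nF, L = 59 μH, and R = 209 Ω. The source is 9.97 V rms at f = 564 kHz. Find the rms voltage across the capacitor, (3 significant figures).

ω = 2πf = 3.544e+06 rad/s
X_L = ωL = 209 Ω
X_C = 1/(ωC) = 103 Ω
Net reactance X = X_L − X_C = 106 Ω
Z = 209 + j106 Ω
|Z| = √(209² + 106²) = 234 Ω
I = V/|Z| = 42.6 mA
V_C = I·|Z_C| = 0.0426 × 103 = 4.40 V

4.40 V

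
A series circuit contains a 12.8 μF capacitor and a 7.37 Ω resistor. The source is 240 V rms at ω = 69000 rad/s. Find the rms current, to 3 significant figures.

X_C = 1/(ωC) = 1.13 Ω
Z = 7.37 − j1.13 Ω
|Z| = √(7.37² + 1.13²) = 7.46 Ω
I = V/|Z| = 240/7.46 = 32.2 A

32.2 A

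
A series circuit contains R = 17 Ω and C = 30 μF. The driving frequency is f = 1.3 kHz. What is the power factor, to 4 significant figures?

0.9724

ω = 2πf = 8168 rad/s
X_C = 1/(ωC) = 4.081 Ω
Z = 17.00 − j4.081 Ω
|Z| = √(17.00² + 4.081²) = 17.48 Ω
∠Z = arctan(-4.081/17.00) = -13.50°
cos φ = cos(-13.50°) = 0.9724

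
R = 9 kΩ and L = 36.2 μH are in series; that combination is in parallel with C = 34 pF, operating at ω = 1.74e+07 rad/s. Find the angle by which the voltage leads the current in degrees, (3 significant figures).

X_L = ωL = 630 Ω
X_C = 1/(ωC) = 1690 Ω
Branch 1 (R+jX_L): Z₁ = 9000 + j630 Ω, |Z₁| = 9020 Ω
Branch 2 (−jX_C): Z₂ = −j1690 Ω
Parallel: Z = Z₁Z₂/(Z₁+Z₂), |Z| = 1680 Ω, ∠Z = -79.3°

-79.3°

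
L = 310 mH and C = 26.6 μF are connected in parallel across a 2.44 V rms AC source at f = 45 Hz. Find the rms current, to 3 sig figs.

ω = 2πf = 282.7 rad/s
X_L = ωL = 87.7 Ω
X_C = 1/(ωC) = 133 Ω
Parallel: admittances add. Y = 1/(jωL) + jωC
Y = (0 − j0.00389) S
|Y| = 0.00389 S → |Z| = 1/|Y| = 257 Ω, ∠Z = −∠Y = 90.0°
I = V/|Z| = 2.44/257 = 9.49 mA

9.49 mA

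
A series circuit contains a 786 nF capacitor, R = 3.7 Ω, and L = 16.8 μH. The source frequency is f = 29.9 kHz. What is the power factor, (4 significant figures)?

0.7152

ω = 2πf = 187900 rad/s
X_L = ωL = 3.156 Ω
X_C = 1/(ωC) = 6.772 Ω
Net reactance X = X_L − X_C = -3.616 Ω
Z = 3.700 − j3.616 Ω
|Z| = √(3.700² + 3.616²) = 5.174 Ω
∠Z = arctan(-3.616/3.700) = -44.34°
cos φ = cos(-44.34°) = 0.7152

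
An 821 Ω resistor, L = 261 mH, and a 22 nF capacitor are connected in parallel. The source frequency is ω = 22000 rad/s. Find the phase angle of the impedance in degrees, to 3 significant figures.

-14.3°

X_L = ωL = 5740 Ω
X_C = 1/(ωC) = 2070 Ω
Parallel: admittances add. Y = 1/R + 1/(jωL) + jωC
Y = (0.00122 + j0.000310) S
|Y| = 0.00126 S → |Z| = 1/|Y| = 796 Ω, ∠Z = −∠Y = -14.3°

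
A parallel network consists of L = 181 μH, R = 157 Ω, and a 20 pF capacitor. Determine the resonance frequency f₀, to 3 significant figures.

ω₀ = 1/√(LC) = 1/√(0.000181 × 2e-11) = 1.662e+07 rad/s
f₀ = ω₀/(2π) = 2.65 MHz

2.65 MHz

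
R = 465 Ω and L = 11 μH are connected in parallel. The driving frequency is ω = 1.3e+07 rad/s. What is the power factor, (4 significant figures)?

X_L = ωL = 143.0 Ω
Parallel: admittances add. Y = 1/R + 1/(jωL)
Y = (0.002151 − j0.006993) S
|Y| = 0.007316 S → |Z| = 1/|Y| = 136.7 Ω, ∠Z = −∠Y = 72.91°
cos φ = cos(72.91°) = 0.2939

0.2939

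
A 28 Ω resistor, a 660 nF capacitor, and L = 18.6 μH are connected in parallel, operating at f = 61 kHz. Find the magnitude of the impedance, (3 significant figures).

8.46 Ω

ω = 2πf = 383300 rad/s
X_L = ωL = 7.13 Ω
X_C = 1/(ωC) = 3.95 Ω
Parallel: admittances add. Y = 1/R + 1/(jωL) + jωC
Y = (0.0357 + j0.113) S
|Y| = 0.118 S → |Z| = 1/|Y| = 8.46 Ω, ∠Z = −∠Y = -72.4°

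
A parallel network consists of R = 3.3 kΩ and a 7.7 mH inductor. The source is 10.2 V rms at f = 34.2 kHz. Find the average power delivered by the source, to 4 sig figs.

31.53 mW

ω = 2πf = 214900 rad/s
X_L = ωL = 1655 Ω
Parallel: admittances add. Y = 1/R + 1/(jωL)
Y = (0.0003030 − j0.0006044) S
|Y| = 0.0006761 S → |Z| = 1/|Y| = 1479 Ω, ∠Z = −∠Y = 63.37°
I = V/|Z| = 6.896 mA
P = VI cos φ = 10.2 × 0.006896 × cos(63.37°) = 31.53 mW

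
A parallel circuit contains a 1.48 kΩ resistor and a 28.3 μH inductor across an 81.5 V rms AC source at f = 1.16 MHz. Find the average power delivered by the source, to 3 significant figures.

ω = 2πf = 7.288e+06 rad/s
X_L = ωL = 206 Ω
Parallel: admittances add. Y = 1/R + 1/(jωL)
Y = (0.000676 − j0.00485) S
|Y| = 0.00490 S → |Z| = 1/|Y| = 204 Ω, ∠Z = −∠Y = 82.1°
I = V/|Z| = 399 mA
P = VI cos φ = 81.5 × 0.399 × cos(82.1°) = 4.49 W

4.49 W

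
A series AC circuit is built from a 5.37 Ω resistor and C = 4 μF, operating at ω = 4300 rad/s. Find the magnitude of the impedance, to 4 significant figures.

58.39 Ω

X_C = 1/(ωC) = 58.14 Ω
Z = 5.370 − j58.14 Ω
|Z| = √(5.370² + 58.14²) = 58.39 Ω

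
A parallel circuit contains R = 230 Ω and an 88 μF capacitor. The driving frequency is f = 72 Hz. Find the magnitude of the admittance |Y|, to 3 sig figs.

ω = 2πf = 452.4 rad/s
X_C = 1/(ωC) = 25.1 Ω
Parallel: admittances add. Y = 1/R + jωC
Y = (0.00435 + j0.0398) S
|Y| = 0.0400 S → |Z| = 1/|Y| = 25.0 Ω, ∠Z = −∠Y = -83.8°

40.0 mS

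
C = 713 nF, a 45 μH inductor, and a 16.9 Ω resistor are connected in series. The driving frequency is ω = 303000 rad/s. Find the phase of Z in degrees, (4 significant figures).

28.05°

X_L = ωL = 13.64 Ω
X_C = 1/(ωC) = 4.629 Ω
Net reactance X = X_L − X_C = 9.006 Ω
Z = 16.90 + j9.006 Ω
|Z| = √(16.90² + 9.006²) = 19.15 Ω
∠Z = arctan(9.006/16.90) = 28.05°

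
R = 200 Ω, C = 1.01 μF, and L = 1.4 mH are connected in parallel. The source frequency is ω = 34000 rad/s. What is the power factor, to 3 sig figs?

0.351

X_L = ωL = 47.6 Ω
X_C = 1/(ωC) = 29.1 Ω
Parallel: admittances add. Y = 1/R + 1/(jωL) + jωC
Y = (0.00500 + j0.0133) S
|Y| = 0.0142 S → |Z| = 1/|Y| = 70.2 Ω, ∠Z = −∠Y = -69.4°
cos φ = cos(-69.4°) = 0.351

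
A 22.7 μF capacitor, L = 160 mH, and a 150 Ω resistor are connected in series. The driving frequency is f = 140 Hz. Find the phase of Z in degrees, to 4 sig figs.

31.15°

ω = 2πf = 879.6 rad/s
X_L = ωL = 140.7 Ω
X_C = 1/(ωC) = 50.08 Ω
Net reactance X = X_L − X_C = 90.66 Ω
Z = 150.0 + j90.66 Ω
|Z| = √(150.0² + 90.66²) = 175.3 Ω
∠Z = arctan(90.66/150.0) = 31.15°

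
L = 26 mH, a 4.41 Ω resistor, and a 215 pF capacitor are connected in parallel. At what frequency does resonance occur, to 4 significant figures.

ω₀ = 1/√(LC) = 1/√(0.026 × 2.15e-10) = 423000 rad/s
f₀ = ω₀/(2π) = 67.32 kHz

67.32 kHz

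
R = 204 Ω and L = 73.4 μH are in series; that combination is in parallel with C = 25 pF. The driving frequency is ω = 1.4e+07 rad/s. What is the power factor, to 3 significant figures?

0.302

X_L = ωL = 1030 Ω
X_C = 1/(ωC) = 2860 Ω
Branch 1 (R+jX_L): Z₁ = 204 + j1030 Ω, |Z₁| = 1050 Ω
Branch 2 (−jX_C): Z₂ = −j2860 Ω
Parallel: Z = Z₁Z₂/(Z₁+Z₂), |Z| = 1630 Ω, ∠Z = 72.4°
cos φ = cos(72.4°) = 0.302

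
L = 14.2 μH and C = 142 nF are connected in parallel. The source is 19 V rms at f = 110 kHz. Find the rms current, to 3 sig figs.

71.2 mA

ω = 2πf = 691200 rad/s
X_L = ωL = 9.81 Ω
X_C = 1/(ωC) = 10.2 Ω
Parallel: admittances add. Y = 1/(jωL) + jωC
Y = (0 − j0.00375) S
|Y| = 0.00375 S → |Z| = 1/|Y| = 267 Ω, ∠Z = −∠Y = 90.0°
I = V/|Z| = 19/267 = 71.2 mA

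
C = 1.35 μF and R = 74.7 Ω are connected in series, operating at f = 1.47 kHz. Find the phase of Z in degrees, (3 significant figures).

ω = 2πf = 9236 rad/s
X_C = 1/(ωC) = 80.2 Ω
Z = 74.7 − j80.2 Ω
|Z| = √(74.7² + 80.2²) = 110 Ω
∠Z = arctan(-80.2/74.7) = -47.0°

-47.0°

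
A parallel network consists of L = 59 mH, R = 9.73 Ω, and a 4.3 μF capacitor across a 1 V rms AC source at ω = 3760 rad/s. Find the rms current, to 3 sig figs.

X_L = ωL = 222 Ω
X_C = 1/(ωC) = 61.9 Ω
Parallel: admittances add. Y = 1/R + 1/(jωL) + jωC
Y = (0.103 + j0.0117) S
|Y| = 0.103 S → |Z| = 1/|Y| = 9.67 Ω, ∠Z = −∠Y = -6.47°
I = V/|Z| = 1/9.67 = 103 mA

103 mA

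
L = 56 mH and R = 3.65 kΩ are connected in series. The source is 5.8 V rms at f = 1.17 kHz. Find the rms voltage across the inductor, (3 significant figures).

0.650 V

ω = 2πf = 7351 rad/s
X_L = ωL = 412 Ω
Z = 3650 + j412 Ω
|Z| = √(3650² + 412²) = 3670 Ω
I = V/|Z| = 1.58 mA
V_L = I·|Z_L| = 0.00158 × 412 = 0.650 V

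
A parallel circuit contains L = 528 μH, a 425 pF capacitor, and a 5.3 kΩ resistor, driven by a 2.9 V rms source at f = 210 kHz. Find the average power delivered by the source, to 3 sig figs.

1.59 mW

ω = 2πf = 1.319e+06 rad/s
X_L = ωL = 697 Ω
X_C = 1/(ωC) = 1780 Ω
Parallel: admittances add. Y = 1/R + 1/(jωL) + jωC
Y = (0.000189 − j0.000875) S
|Y| = 0.000895 S → |Z| = 1/|Y| = 1120 Ω, ∠Z = −∠Y = 77.8°
I = V/|Z| = 2.59 mA
P = VI cos φ = 2.9 × 0.00259 × cos(77.8°) = 1.59 mW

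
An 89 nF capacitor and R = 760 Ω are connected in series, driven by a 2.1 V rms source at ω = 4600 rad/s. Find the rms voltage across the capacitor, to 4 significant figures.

2.005 V

X_C = 1/(ωC) = 2443 Ω
Z = 760.0 − j2443 Ω
|Z| = √(760.0² + 2443²) = 2558 Ω
I = V/|Z| = 820.9 μA
V_C = I·|Z_C| = 0.0008209 × 2443 = 2.005 V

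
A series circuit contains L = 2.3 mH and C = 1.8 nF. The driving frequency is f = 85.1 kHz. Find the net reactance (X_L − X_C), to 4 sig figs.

190.8 Ω

ω = 2πf = 534700 rad/s
X_L = ωL = 1230 Ω
X_C = 1/(ωC) = 1039 Ω
X = 1230 − 1039 = 190.8 Ω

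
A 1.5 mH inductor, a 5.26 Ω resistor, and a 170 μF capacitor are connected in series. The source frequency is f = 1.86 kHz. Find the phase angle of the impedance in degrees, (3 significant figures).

72.8°

ω = 2πf = 11690 rad/s
X_L = ωL = 17.5 Ω
X_C = 1/(ωC) = 0.503 Ω
Net reactance X = X_L − X_C = 17.0 Ω
Z = 5.26 + j17.0 Ω
|Z| = √(5.26² + 17.0²) = 17.8 Ω
∠Z = arctan(17.0/5.26) = 72.8°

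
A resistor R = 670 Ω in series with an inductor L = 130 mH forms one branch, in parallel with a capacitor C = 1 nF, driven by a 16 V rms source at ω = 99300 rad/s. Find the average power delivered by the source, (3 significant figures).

X_L = ωL = 12900 Ω
X_C = 1/(ωC) = 10100 Ω
Branch 1 (R+jX_L): Z₁ = 670 + j12900 Ω, |Z₁| = 12900 Ω
Branch 2 (−jX_C): Z₂ = −j10100 Ω
Parallel: Z = Z₁Z₂/(Z₁+Z₂), |Z| = 44600 Ω, ∠Z = -79.7°
I = V/|Z| = 358 μA
P = VI cos φ = 16 × 0.000358 × cos(-79.7°) = 1.03 mW

1.03 mW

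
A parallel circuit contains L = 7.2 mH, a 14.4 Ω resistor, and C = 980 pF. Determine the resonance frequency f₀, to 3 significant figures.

ω₀ = 1/√(LC) = 1/√(0.0072 × 9.8e-10) = 376500 rad/s
f₀ = ω₀/(2π) = 59.9 kHz

59.9 kHz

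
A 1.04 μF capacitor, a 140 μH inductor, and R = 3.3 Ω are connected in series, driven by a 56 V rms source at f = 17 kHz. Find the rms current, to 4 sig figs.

ω = 2πf = 106800 rad/s
X_L = ωL = 14.95 Ω
X_C = 1/(ωC) = 9.002 Ω
Net reactance X = X_L − X_C = 5.952 Ω
Z = 3.300 + j5.952 Ω
|Z| = √(3.300² + 5.952²) = 6.806 Ω
I = V/|Z| = 56/6.806 = 8.229 A

8.229 A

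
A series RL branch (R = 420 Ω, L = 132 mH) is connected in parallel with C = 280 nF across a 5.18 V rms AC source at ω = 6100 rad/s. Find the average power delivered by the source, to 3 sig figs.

13.7 mW

X_L = ωL = 805 Ω
X_C = 1/(ωC) = 585 Ω
Branch 1 (R+jX_L): Z₁ = 420 + j805 Ω, |Z₁| = 908 Ω
Branch 2 (−jX_C): Z₂ = −j585 Ω
Parallel: Z = Z₁Z₂/(Z₁+Z₂), |Z| = 1120 Ω, ∠Z = -55.2°
I = V/|Z| = 4.62 mA
P = VI cos φ = 5.18 × 0.00462 × cos(-55.2°) = 13.7 mW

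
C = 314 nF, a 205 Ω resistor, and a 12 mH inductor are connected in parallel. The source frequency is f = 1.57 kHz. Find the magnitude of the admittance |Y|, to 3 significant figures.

7.24 mS

ω = 2πf = 9865 rad/s
X_L = ωL = 118 Ω
X_C = 1/(ωC) = 323 Ω
Parallel: admittances add. Y = 1/R + 1/(jωL) + jωC
Y = (0.00488 − j0.00535) S
|Y| = 0.00724 S → |Z| = 1/|Y| = 138 Ω, ∠Z = −∠Y = 47.6°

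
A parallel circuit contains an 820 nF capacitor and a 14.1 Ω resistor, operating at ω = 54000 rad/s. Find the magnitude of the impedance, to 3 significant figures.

12.0 Ω

X_C = 1/(ωC) = 22.6 Ω
Parallel: admittances add. Y = 1/R + jωC
Y = (0.0709 + j0.0443) S
|Y| = 0.0836 S → |Z| = 1/|Y| = 12.0 Ω, ∠Z = −∠Y = -32.0°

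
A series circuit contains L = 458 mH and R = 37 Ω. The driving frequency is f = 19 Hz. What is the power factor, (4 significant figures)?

0.5604

ω = 2πf = 119.4 rad/s
X_L = ωL = 54.68 Ω
Z = 37.00 + j54.68 Ω
|Z| = √(37.00² + 54.68²) = 66.02 Ω
∠Z = arctan(54.68/37.00) = 55.91°
cos φ = cos(55.91°) = 0.5604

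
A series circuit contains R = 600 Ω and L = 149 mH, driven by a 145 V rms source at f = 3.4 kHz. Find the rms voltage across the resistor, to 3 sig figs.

ω = 2πf = 21360 rad/s
X_L = ωL = 3180 Ω
Z = 600 + j3180 Ω
|Z| = √(600² + 3180²) = 3240 Ω
I = V/|Z| = 44.8 mA
V_R = I·|Z_R| = 0.0448 × 600 = 26.9 V

26.9 V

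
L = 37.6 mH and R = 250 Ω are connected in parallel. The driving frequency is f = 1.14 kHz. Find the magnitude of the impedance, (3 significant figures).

183 Ω

ω = 2πf = 7163 rad/s
X_L = ωL = 269 Ω
Parallel: admittances add. Y = 1/R + 1/(jωL)
Y = (0.00400 − j0.00371) S
|Y| = 0.00546 S → |Z| = 1/|Y| = 183 Ω, ∠Z = −∠Y = 42.9°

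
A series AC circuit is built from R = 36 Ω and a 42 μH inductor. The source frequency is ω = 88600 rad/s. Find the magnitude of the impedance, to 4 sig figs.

X_L = ωL = 3.721 Ω
Z = 36.00 + j3.721 Ω
|Z| = √(36.00² + 3.721²) = 36.19 Ω

36.19 Ω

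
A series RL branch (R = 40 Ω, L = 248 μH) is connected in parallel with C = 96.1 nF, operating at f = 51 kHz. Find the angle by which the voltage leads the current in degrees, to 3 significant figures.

-76.3°

ω = 2πf = 320400 rad/s
X_L = ωL = 79.5 Ω
X_C = 1/(ωC) = 32.5 Ω
Branch 1 (R+jX_L): Z₁ = 40.0 + j79.5 Ω, |Z₁| = 89.0 Ω
Branch 2 (−jX_C): Z₂ = −j32.5 Ω
Parallel: Z = Z₁Z₂/(Z₁+Z₂), |Z| = 46.8 Ω, ∠Z = -76.3°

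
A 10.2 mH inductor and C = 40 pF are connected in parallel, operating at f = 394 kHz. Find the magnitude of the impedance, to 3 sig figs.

16800 Ω

ω = 2πf = 2.476e+06 rad/s
X_L = ωL = 25300 Ω
X_C = 1/(ωC) = 10100 Ω
Parallel: admittances add. Y = 1/(jωL) + jωC
Y = (0 + j5.94e-05) S
|Y| = 5.94e-05 S → |Z| = 1/|Y| = 16800 Ω, ∠Z = −∠Y = -90.0°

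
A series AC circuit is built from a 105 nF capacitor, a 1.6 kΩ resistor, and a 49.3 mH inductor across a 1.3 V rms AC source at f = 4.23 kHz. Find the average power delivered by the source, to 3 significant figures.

ω = 2πf = 26580 rad/s
X_L = ωL = 1310 Ω
X_C = 1/(ωC) = 358 Ω
Net reactance X = X_L − X_C = 952 Ω
Z = 1600 + j952 Ω
|Z| = √(1600² + 952²) = 1860 Ω
∠Z = arctan(952/1600) = 30.8°
I = V/|Z| = 698 μA
P = VI cos φ = 1.3 × 0.000698 × cos(30.8°) = 780 μW

780 μW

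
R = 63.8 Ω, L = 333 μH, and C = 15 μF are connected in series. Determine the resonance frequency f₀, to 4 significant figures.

2.252 kHz

ω₀ = 1/√(LC) = 1/√(0.000333 × 1.5e-05) = 14150 rad/s
f₀ = ω₀/(2π) = 2.252 kHz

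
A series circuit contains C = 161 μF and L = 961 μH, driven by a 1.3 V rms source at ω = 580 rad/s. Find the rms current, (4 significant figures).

128.1 mA

X_L = ωL = 0.5574 Ω
X_C = 1/(ωC) = 10.71 Ω
Net reactance X = X_L − X_C = -10.15 Ω
Z = − j10.15 Ω
|Z| = √(0² + 10.15²) = 10.15 Ω
I = V/|Z| = 1.3/10.15 = 128.1 mA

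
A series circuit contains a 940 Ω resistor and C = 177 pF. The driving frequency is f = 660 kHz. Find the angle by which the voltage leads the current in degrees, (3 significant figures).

-55.4°

ω = 2πf = 4.147e+06 rad/s
X_C = 1/(ωC) = 1360 Ω
Z = 940 − j1360 Ω
|Z| = √(940² + 1360²) = 1660 Ω
∠Z = arctan(-1360/940) = -55.4°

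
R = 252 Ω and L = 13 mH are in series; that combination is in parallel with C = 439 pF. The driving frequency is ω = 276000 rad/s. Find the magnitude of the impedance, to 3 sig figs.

6350 Ω

X_L = ωL = 3590 Ω
X_C = 1/(ωC) = 8250 Ω
Branch 1 (R+jX_L): Z₁ = 252 + j3590 Ω, |Z₁| = 3600 Ω
Branch 2 (−jX_C): Z₂ = −j8250 Ω
Parallel: Z = Z₁Z₂/(Z₁+Z₂), |Z| = 6350 Ω, ∠Z = 82.9°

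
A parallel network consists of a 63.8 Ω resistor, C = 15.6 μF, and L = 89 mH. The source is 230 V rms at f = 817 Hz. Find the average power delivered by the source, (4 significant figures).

829.2 W

ω = 2πf = 5133 rad/s
X_L = ωL = 456.9 Ω
X_C = 1/(ωC) = 12.49 Ω
Parallel: admittances add. Y = 1/R + 1/(jωL) + jωC
Y = (0.01567 + j0.07789) S
|Y| = 0.07945 S → |Z| = 1/|Y| = 12.59 Ω, ∠Z = −∠Y = -78.62°
I = V/|Z| = 18.27 A
P = VI cos φ = 230 × 18.27 × cos(-78.62°) = 829.2 W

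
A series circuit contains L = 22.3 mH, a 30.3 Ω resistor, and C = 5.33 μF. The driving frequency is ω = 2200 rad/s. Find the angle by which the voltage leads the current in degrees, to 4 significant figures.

X_L = ωL = 49.06 Ω
X_C = 1/(ωC) = 85.28 Ω
Net reactance X = X_L − X_C = -36.22 Ω
Z = 30.30 − j36.22 Ω
|Z| = √(30.30² + 36.22²) = 47.22 Ω
∠Z = arctan(-36.22/30.30) = -50.09°

-50.09°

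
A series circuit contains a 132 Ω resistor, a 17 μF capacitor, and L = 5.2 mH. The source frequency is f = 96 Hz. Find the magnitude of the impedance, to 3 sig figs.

ω = 2πf = 603.2 rad/s
X_L = ωL = 3.14 Ω
X_C = 1/(ωC) = 97.5 Ω
Net reactance X = X_L − X_C = -94.4 Ω
Z = 132 − j94.4 Ω
|Z| = √(132² + 94.4²) = 162 Ω

162 Ω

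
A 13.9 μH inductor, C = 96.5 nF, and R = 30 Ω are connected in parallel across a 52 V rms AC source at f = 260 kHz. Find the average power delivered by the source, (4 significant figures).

90.13 W

ω = 2πf = 1.634e+06 rad/s
X_L = ωL = 22.71 Ω
X_C = 1/(ωC) = 6.343 Ω
Parallel: admittances add. Y = 1/R + 1/(jωL) + jωC
Y = (0.03333 + j0.1136) S
|Y| = 0.1184 S → |Z| = 1/|Y| = 8.446 Ω, ∠Z = −∠Y = -73.65°
I = V/|Z| = 6.157 A
P = VI cos φ = 52 × 6.157 × cos(-73.65°) = 90.13 W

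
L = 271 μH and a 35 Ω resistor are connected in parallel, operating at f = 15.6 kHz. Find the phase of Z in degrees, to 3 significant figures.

52.8°

ω = 2πf = 98020 rad/s
X_L = ωL = 26.6 Ω
Parallel: admittances add. Y = 1/R + 1/(jωL)
Y = (0.0286 − j0.0376) S
|Y| = 0.0473 S → |Z| = 1/|Y| = 21.2 Ω, ∠Z = −∠Y = 52.8°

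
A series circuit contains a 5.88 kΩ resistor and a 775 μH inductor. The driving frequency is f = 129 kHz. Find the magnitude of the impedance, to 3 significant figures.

ω = 2πf = 810500 rad/s
X_L = ωL = 628 Ω
Z = 5880 + j628 Ω
|Z| = √(5880² + 628²) = 5910 Ω

5910 Ω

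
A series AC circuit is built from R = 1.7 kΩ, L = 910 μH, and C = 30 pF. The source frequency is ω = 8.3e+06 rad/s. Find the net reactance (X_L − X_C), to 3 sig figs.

3540 Ω

X_L = ωL = 7550 Ω
X_C = 1/(ωC) = 4020 Ω
X = 7550 − 4020 = 3540 Ω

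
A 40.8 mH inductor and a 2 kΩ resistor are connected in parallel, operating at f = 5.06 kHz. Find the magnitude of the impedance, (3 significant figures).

ω = 2πf = 31790 rad/s
X_L = ωL = 1300 Ω
Parallel: admittances add. Y = 1/R + 1/(jωL)
Y = (0.000500 − j0.000771) S
|Y| = 0.000919 S → |Z| = 1/|Y| = 1090 Ω, ∠Z = −∠Y = 57.0°

1090 Ω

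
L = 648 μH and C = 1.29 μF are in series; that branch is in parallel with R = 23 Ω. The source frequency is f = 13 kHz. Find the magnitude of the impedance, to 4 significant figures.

ω = 2πf = 81680 rad/s
X_L = ωL = 52.93 Ω
X_C = 1/(ωC) = 9.490 Ω
Branch 1: Z₁ = R = 23.00 Ω
Branch 2 (series LC): Z₂ = j(X_L − X_C) = j43.44 Ω
Parallel: Z = Z₁Z₂/(Z₁+Z₂), |Z| = 20.33 Ω, ∠Z = 27.90°

20.33 Ω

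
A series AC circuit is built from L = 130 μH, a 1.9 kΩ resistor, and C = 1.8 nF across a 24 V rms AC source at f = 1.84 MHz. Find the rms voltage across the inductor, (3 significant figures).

ω = 2πf = 1.156e+07 rad/s
X_L = ωL = 1500 Ω
X_C = 1/(ωC) = 48.1 Ω
Net reactance X = X_L − X_C = 1450 Ω
Z = 1900 + j1450 Ω
|Z| = √(1900² + 1450²) = 2390 Ω
I = V/|Z| = 10.0 mA
V_L = I·|Z_L| = 0.0100 × 1500 = 15.1 V

15.1 V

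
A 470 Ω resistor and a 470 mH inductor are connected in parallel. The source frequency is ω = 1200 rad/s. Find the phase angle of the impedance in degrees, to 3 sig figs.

39.8°

X_L = ωL = 564 Ω
Parallel: admittances add. Y = 1/R + 1/(jωL)
Y = (0.00213 − j0.00177) S
|Y| = 0.00277 S → |Z| = 1/|Y| = 361 Ω, ∠Z = −∠Y = 39.8°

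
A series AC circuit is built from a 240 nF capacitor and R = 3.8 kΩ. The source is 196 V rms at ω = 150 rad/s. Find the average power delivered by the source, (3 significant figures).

X_C = 1/(ωC) = 27800 Ω
Z = 3800 − j27800 Ω
|Z| = √(3800² + 27800²) = 28000 Ω
∠Z = arctan(-27800/3800) = -82.2°
I = V/|Z| = 6.99 mA
P = VI cos φ = 196 × 0.00699 × cos(-82.2°) = 186 mW

186 mW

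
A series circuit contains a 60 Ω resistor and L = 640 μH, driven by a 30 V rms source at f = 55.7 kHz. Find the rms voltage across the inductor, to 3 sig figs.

29.0 V

ω = 2πf = 350000 rad/s
X_L = ωL = 224 Ω
Z = 60.0 + j224 Ω
|Z| = √(60.0² + 224²) = 232 Ω
I = V/|Z| = 129 mA
V_L = I·|Z_L| = 0.129 × 224 = 29.0 V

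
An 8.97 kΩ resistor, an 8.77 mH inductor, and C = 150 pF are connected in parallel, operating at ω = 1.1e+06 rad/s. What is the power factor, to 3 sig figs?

X_L = ωL = 9650 Ω
X_C = 1/(ωC) = 6060 Ω
Parallel: admittances add. Y = 1/R + 1/(jωL) + jωC
Y = (0.000111 + j6.13e-05) S
|Y| = 0.000127 S → |Z| = 1/|Y| = 7860 Ω, ∠Z = −∠Y = -28.8°
cos φ = cos(-28.8°) = 0.876

0.876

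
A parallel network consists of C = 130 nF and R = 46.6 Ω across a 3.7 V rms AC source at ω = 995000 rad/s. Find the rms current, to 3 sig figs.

485 mA

X_C = 1/(ωC) = 7.73 Ω
Parallel: admittances add. Y = 1/R + jωC
Y = (0.0215 + j0.129) S
|Y| = 0.131 S → |Z| = 1/|Y| = 7.63 Ω, ∠Z = −∠Y = -80.6°
I = V/|Z| = 3.7/7.63 = 485 mA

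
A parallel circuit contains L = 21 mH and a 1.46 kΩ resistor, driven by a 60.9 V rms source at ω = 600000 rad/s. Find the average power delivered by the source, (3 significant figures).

2.54 W

X_L = ωL = 12600 Ω
Parallel: admittances add. Y = 1/R + 1/(jωL)
Y = (0.000685 − j7.94e-05) S
|Y| = 0.000690 S → |Z| = 1/|Y| = 1450 Ω, ∠Z = −∠Y = 6.61°
I = V/|Z| = 42.0 mA
P = VI cos φ = 60.9 × 0.0420 × cos(6.61°) = 2.54 W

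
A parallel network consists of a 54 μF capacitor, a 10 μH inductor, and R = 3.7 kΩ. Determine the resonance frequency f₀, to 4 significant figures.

6.849 kHz

ω₀ = 1/√(LC) = 1/√(1e-05 × 5.4e-05) = 43030 rad/s
f₀ = ω₀/(2π) = 6.849 kHz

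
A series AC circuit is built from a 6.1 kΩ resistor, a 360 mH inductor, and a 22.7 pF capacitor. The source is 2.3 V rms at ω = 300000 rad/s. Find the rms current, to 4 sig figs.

58.50 μA

X_L = ωL = 108000 Ω
X_C = 1/(ωC) = 146800 Ω
Net reactance X = X_L − X_C = -38840 Ω
Z = 6100 − j38840 Ω
|Z| = √(6100² + 38840²) = 39320 Ω
I = V/|Z| = 2.3/39320 = 58.50 μA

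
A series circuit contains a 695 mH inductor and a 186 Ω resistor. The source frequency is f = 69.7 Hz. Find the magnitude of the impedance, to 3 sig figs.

ω = 2πf = 437.9 rad/s
X_L = ωL = 304 Ω
Z = 186 + j304 Ω
|Z| = √(186² + 304²) = 357 Ω

357 Ω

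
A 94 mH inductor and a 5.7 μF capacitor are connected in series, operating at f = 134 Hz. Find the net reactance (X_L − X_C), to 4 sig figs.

ω = 2πf = 841.9 rad/s
X_L = ωL = 79.14 Ω
X_C = 1/(ωC) = 208.4 Ω
X = 79.14 − 208.4 = -129.2 Ω

-129.2 Ω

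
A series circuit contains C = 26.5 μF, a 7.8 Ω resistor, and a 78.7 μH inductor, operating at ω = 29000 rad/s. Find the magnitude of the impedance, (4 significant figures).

X_L = ωL = 2.282 Ω
X_C = 1/(ωC) = 1.301 Ω
Net reactance X = X_L − X_C = 0.9811 Ω
Z = 7.800 + j0.9811 Ω
|Z| = √(7.800² + 0.9811²) = 7.861 Ω

7.861 Ω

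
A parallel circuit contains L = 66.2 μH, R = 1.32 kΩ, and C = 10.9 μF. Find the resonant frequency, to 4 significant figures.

5.925 kHz

ω₀ = 1/√(LC) = 1/√(6.62e-05 × 1.09e-05) = 37230 rad/s
f₀ = ω₀/(2π) = 5.925 kHz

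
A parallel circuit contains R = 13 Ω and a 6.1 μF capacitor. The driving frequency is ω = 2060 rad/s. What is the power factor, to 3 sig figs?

X_C = 1/(ωC) = 79.6 Ω
Parallel: admittances add. Y = 1/R + jωC
Y = (0.0769 + j0.0126) S
|Y| = 0.0779 S → |Z| = 1/|Y| = 12.8 Ω, ∠Z = −∠Y = -9.28°
cos φ = cos(-9.28°) = 0.987

0.987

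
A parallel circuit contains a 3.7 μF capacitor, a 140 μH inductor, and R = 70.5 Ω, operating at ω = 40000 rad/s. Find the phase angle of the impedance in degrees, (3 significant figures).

65.1°

X_L = ωL = 5.60 Ω
X_C = 1/(ωC) = 6.76 Ω
Parallel: admittances add. Y = 1/R + 1/(jωL) + jωC
Y = (0.0142 − j0.0306) S
|Y| = 0.0337 S → |Z| = 1/|Y| = 29.7 Ω, ∠Z = −∠Y = 65.1°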